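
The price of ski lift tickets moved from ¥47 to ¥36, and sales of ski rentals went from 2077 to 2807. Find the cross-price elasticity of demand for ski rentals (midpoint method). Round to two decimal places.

-1.13

ΔQ_x = 2807 − 2077 = 730; ΔP_y = 36 − 47 = -11.
Midpoints: P̄_y = 41.50, Q̄_x = 2442.0.
ε_xy = (ΔQ_x/ΔP_y)(P̄_y/Q̄_x) = (730/-11)(41.50/2442.0).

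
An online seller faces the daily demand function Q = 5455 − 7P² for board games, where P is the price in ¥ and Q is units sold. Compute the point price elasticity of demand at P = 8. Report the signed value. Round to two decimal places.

At P = 8, Q = 5007.
dQ/dP = −14P = -112.
ε = (dQ/dP)(P/Q) = (-112)(8/5007).

-0.18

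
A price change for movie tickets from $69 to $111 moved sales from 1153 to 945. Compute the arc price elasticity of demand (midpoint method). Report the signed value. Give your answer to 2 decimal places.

-0.42

ΔQ = 945 − 1153 = -208; ΔP = 111 − 69 = 42.
Midpoints: P̄ = 90.00, Q̄ = 1049.0.
ε = (ΔQ/ΔP)(P̄/Q̄) = (-208/42)(90.00/1049.0).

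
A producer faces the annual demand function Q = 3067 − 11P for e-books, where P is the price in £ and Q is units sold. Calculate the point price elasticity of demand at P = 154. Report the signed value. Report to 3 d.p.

-1.234

At P = 154, Q = 1373.
dQ/dP = −11.
ε = (dQ/dP)(P/Q) = (-11)(154/1373).
|ε| > 1, so demand is elastic at this price.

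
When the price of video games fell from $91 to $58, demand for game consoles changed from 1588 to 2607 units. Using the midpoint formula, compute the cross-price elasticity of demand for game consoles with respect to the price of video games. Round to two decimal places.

ΔQ_x = 2607 − 1588 = 1019; ΔP_y = 58 − 91 = -33.
Midpoints: P̄_y = 74.50, Q̄_x = 2097.5.
ε_xy = (ΔQ_x/ΔP_y)(P̄_y/Q̄_x) = (1019/-33)(74.50/2097.5).

-1.10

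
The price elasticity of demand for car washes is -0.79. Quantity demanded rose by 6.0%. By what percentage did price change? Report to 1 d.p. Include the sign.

-7.6%

%ΔP ≈ %ΔQ / ε = (6.0%)/(-0.79) = -7.59%.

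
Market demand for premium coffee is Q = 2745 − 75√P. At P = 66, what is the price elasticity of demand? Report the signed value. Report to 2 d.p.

-0.14

At P = 66, Q = 2135.697.
dQ/dP = −75/(2√P) = -4.616.
ε = (dQ/dP)(P/Q) = (-4.616)(66/2135.697).
|ε| < 1, so demand is inelastic at this price.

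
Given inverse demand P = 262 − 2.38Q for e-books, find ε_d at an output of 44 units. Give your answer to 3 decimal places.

-1.502

At Q = 44, P = 262 − 2.38(44) = 157.28.
dP/dQ = −2.38, so dQ/dP = 1/(−2.38) = -0.420.
ε = (dQ/dP)(P/Q) = (-0.420)(157.28/44).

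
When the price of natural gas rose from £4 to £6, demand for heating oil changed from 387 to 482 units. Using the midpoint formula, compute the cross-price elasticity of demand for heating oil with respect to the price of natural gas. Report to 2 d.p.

0.55

ΔQ_x = 482 − 387 = 95; ΔP_y = 6 − 4 = 2.
Midpoints: P̄_y = 5.00, Q̄_x = 434.5.
ε_xy = (ΔQ_x/ΔP_y)(P̄_y/Q̄_x) = (95/2)(5.00/434.5).
ε_xy > 0, so the goods are substitutes.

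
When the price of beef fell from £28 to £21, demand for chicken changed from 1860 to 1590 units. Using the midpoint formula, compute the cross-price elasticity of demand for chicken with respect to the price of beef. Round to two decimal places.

0.55

ΔQ_x = 1590 − 1860 = -270; ΔP_y = 21 − 28 = -7.
Midpoints: P̄_y = 24.50, Q̄_x = 1725.0.
ε_xy = (ΔQ_x/ΔP_y)(P̄_y/Q̄_x) = (-270/-7)(24.50/1725.0).
ε_xy > 0, so the goods are substitutes.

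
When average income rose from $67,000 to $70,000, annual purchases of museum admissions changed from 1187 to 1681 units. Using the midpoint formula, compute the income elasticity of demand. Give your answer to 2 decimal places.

7.87

ΔQ = 494, ΔI = 3000. Midpoints: Ī = 68,500, Q̄ = 1434.0.
ε_I = (ΔQ/ΔI)(Ī/Q̄) = (494/3000)(68500/1434.0).
ε_I > 0, so the good is normal.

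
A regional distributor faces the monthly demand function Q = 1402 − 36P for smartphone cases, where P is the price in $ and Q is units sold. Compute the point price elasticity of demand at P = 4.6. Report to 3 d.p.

-0.134

At P = 4.6, Q = 1236.400.
dQ/dP = −36.
ε = (dQ/dP)(P/Q) = (-36)(4.6/1236.400).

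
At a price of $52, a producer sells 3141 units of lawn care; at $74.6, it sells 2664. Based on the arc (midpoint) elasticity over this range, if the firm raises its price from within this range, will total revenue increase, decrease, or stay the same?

Arc ε = (-477/22.6)(63.30/2902.5) ≈ -0.460.
|ε| = 0.46 < 1, so demand is inelastic. A price rise therefore raises total revenue.

increase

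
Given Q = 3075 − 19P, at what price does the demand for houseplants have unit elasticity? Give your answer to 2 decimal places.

80.92

For linear demand Q = a − bP, ε = −bP/(a − bP). |ε| = 1 when bP = a − bP, i.e. P = a/(2b).
P = 3075/(2·19) = 3075/38 = 80.9211.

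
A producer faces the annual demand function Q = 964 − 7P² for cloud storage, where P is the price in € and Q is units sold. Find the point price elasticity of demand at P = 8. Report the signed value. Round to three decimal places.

At P = 8, Q = 516.
dQ/dP = −14P = -112.
ε = (dQ/dP)(P/Q) = (-112)(8/516).
|ε| > 1, so demand is elastic at this price.

-1.736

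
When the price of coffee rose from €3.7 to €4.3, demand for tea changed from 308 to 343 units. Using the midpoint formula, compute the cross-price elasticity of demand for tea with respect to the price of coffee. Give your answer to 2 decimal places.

0.72

ΔQ_x = 343 − 308 = 35; ΔP_y = 4.3 − 3.7 = 0.6.
Midpoints: P̄_y = 4.00, Q̄_x = 325.5.
ε_xy = (ΔQ_x/ΔP_y)(P̄_y/Q̄_x) = (35/0.6)(4.00/325.5).
ε_xy > 0, so the goods are substitutes.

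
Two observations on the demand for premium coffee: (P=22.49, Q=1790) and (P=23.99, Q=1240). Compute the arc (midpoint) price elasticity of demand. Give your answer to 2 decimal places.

ΔQ = 1240 − 1790 = -550; ΔP = 23.99 − 22.49 = 1.5.
Midpoints: P̄ = 23.24, Q̄ = 1515.0.
ε = (ΔQ/ΔP)(P̄/Q̄) = (-550/1.5)(23.24/1515.0).

-5.62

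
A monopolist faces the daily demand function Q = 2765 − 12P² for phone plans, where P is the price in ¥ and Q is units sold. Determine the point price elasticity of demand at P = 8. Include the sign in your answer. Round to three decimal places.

At P = 8, Q = 1997.
dQ/dP = −24P = -192.
ε = (dQ/dP)(P/Q) = (-192)(8/1997).
|ε| < 1, so demand is inelastic at this price.

-0.769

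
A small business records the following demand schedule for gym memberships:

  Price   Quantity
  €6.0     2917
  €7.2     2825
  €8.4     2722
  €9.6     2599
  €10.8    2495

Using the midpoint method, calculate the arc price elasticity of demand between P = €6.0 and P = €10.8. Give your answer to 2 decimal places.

At P = 6.0, Q = 2917; at P = 10.8, Q = 2495.
ΔQ = -422, ΔP = 4.8. Midpoints: P̄ = 8.40, Q̄ = 2706.0.
ε = (ΔQ/ΔP)(P̄/Q̄) = (-422/4.8)(8.40/2706.0).

-0.27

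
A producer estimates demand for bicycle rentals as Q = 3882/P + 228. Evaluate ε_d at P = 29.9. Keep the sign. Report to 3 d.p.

At P = 29.9, Q = 357.833.
dQ/dP = −3882/P² = -4.342.
ε = (dQ/dP)(P/Q) = (-4.342)(29.9/357.833).

-0.363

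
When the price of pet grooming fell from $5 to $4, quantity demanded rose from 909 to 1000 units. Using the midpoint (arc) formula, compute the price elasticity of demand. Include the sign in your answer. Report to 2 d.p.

-0.43

ΔQ = 1000 − 909 = 91; ΔP = 4 − 5 = -1.
Midpoints: P̄ = 4.50, Q̄ = 954.5.
ε = (ΔQ/ΔP)(P̄/Q̄) = (91/-1)(4.50/954.5).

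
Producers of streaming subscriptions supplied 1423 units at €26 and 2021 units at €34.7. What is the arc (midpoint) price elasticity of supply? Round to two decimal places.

1.21

ΔQ = 2021 − 1423 = 598; ΔP = 34.7 − 26 = 8.7.
Midpoints: P̄ = 30.35, Q̄ = 1722.0.
ε_s = (ΔQ/ΔP)(P̄/Q̄) = (598/8.7)(30.35/1722.0).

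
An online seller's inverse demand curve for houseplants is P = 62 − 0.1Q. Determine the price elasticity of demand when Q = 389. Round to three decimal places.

-0.594

At Q = 389, P = 62 − 0.1(389) = 23.10.
dP/dQ = −0.1, so dQ/dP = 1/(−0.1) = -10.000.
ε = (dQ/dP)(P/Q) = (-10.000)(23.10/389).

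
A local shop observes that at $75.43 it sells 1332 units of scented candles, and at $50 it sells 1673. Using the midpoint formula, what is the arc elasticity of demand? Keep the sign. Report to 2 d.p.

ΔQ = 1673 − 1332 = 341; ΔP = 50 − 75.43 = -25.43.
Midpoints: P̄ = 62.72, Q̄ = 1502.5.
ε = (ΔQ/ΔP)(P̄/Q̄) = (341/-25.43)(62.72/1502.5).

-0.56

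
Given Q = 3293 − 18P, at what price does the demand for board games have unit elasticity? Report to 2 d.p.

For linear demand Q = a − bP, ε = −bP/(a − bP). |ε| = 1 when bP = a − bP, i.e. P = a/(2b).
P = 3293/(2·18) = 3293/36 = 91.4722.

91.47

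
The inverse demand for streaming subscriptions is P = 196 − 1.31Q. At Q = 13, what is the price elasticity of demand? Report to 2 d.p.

-10.51

At Q = 13, P = 196 − 1.31(13) = 178.97.
dP/dQ = −1.31, so dQ/dP = 1/(−1.31) = -0.763.
ε = (dQ/dP)(P/Q) = (-0.763)(178.97/13).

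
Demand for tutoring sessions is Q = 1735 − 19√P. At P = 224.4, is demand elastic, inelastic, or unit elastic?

inelastic

Q = 1450.380, dQ/dP = -0.634.
ε = (dQ/dP)(P/Q) ≈ -0.098.
|ε| = 0.10 < 1.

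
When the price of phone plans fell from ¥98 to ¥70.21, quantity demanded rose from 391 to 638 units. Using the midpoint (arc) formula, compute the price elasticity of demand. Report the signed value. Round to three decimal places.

ΔQ = 638 − 391 = 247; ΔP = 70.21 − 98 = -27.79.
Midpoints: P̄ = 84.10, Q̄ = 514.5.
ε = (ΔQ/ΔP)(P̄/Q̄) = (247/-27.79)(84.10/514.5).

-1.453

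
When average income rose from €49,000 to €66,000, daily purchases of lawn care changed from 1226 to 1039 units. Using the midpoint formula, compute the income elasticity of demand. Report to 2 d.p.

ΔQ = -187, ΔI = 17000. Midpoints: Ī = 57,500, Q̄ = 1132.5.
ε_I = (ΔQ/ΔI)(Ī/Q̄) = (-187/17000)(57500/1132.5).
ε_I < 0, so the good is inferior.

-0.56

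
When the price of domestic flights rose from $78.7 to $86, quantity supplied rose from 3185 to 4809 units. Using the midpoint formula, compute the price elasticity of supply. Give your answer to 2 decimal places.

ΔQ = 4809 − 3185 = 1624; ΔP = 86 − 78.7 = 7.3.
Midpoints: P̄ = 82.35, Q̄ = 3997.0.
ε_s = (ΔQ/ΔP)(P̄/Q̄) = (1624/7.3)(82.35/3997.0).

4.58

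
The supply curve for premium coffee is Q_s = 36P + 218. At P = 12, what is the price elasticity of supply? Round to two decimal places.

At P = 12, Q_s = 650.
dQ_s/dP = 36.
ε_s = (dQ_s/dP)(P/Q_s) = (36)(12/650).

0.66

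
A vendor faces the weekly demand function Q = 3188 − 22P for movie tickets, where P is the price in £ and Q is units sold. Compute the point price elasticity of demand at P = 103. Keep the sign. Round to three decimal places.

At P = 103, Q = 922.
dQ/dP = −22.
ε = (dQ/dP)(P/Q) = (-22)(103/922).
|ε| > 1, so demand is elastic at this price.

-2.458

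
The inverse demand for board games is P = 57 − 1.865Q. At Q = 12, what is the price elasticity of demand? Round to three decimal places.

-1.547

At Q = 12, P = 57 − 1.865(12) = 34.62.
dP/dQ = −1.865, so dQ/dP = 1/(−1.865) = -0.536.
ε = (dQ/dP)(P/Q) = (-0.536)(34.62/12).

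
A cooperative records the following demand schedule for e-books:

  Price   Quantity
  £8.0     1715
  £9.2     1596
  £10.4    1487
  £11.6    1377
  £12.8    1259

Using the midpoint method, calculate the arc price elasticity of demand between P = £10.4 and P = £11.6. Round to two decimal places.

-0.70

At P = 10.4, Q = 1487; at P = 11.6, Q = 1377.
ΔQ = -110, ΔP = 1.2. Midpoints: P̄ = 11.00, Q̄ = 1432.0.
ε = (ΔQ/ΔP)(P̄/Q̄) = (-110/1.2)(11.00/1432.0).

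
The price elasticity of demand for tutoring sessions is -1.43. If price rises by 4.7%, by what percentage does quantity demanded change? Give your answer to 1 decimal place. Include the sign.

%ΔQ ≈ ε × %ΔP = (-1.43)(4.7%) = -6.72%.

-6.7%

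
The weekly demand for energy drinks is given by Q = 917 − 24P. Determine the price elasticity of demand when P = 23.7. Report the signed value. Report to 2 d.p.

-1.63

At P = 23.7, Q = 348.200.
dQ/dP = −24.
ε = (dQ/dP)(P/Q) = (-24)(23.7/348.200).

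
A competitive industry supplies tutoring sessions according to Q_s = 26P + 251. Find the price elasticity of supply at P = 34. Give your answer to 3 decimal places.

At P = 34, Q_s = 1135.
dQ_s/dP = 26.
ε_s = (dQ_s/dP)(P/Q_s) = (26)(34/1135).

0.779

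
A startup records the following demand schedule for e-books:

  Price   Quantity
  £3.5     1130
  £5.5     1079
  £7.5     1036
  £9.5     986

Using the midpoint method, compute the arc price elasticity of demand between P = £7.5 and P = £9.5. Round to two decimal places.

-0.21

At P = 7.5, Q = 1036; at P = 9.5, Q = 986.
ΔQ = -50, ΔP = 2.0. Midpoints: P̄ = 8.50, Q̄ = 1011.0.
ε = (ΔQ/ΔP)(P̄/Q̄) = (-50/2.0)(8.50/1011.0).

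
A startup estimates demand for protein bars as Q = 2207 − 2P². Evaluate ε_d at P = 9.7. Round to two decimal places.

-0.19

At P = 9.7, Q = 2018.820.
dQ/dP = −4P = -38.800.
ε = (dQ/dP)(P/Q) = (-38.800)(9.7/2018.820).
|ε| < 1, so demand is inelastic at this price.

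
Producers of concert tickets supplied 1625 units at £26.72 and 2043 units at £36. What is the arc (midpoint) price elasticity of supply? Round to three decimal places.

0.770

ΔQ = 2043 − 1625 = 418; ΔP = 36 − 26.72 = 9.28.
Midpoints: P̄ = 31.36, Q̄ = 1834.0.
ε_s = (ΔQ/ΔP)(P̄/Q̄) = (418/9.28)(31.36/1834.0).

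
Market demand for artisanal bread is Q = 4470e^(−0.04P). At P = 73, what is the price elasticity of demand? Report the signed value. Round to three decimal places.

At P = 73, Q = 241.084.
dQ/dP = −0.04·4470e^(−0.04P) = −0.04Q = -9.643.
ε = (dQ/dP)(P/Q) = (-9.643)(73/241.084).
|ε| > 1, so demand is elastic at this price.

-2.920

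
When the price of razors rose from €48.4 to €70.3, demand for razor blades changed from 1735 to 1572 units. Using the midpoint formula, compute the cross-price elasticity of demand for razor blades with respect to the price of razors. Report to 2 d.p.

ΔQ_x = 1572 − 1735 = -163; ΔP_y = 70.3 − 48.4 = 21.9.
Midpoints: P̄_y = 59.35, Q̄_x = 1653.5.
ε_xy = (ΔQ_x/ΔP_y)(P̄_y/Q̄_x) = (-163/21.9)(59.35/1653.5).
ε_xy < 0, so the goods are complements.

-0.27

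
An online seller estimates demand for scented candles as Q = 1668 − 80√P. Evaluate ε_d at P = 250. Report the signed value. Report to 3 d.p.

-1.569

At P = 250, Q = 403.089.
dQ/dP = −80/(2√P) = -2.530.
ε = (dQ/dP)(P/Q) = (-2.530)(250/403.089).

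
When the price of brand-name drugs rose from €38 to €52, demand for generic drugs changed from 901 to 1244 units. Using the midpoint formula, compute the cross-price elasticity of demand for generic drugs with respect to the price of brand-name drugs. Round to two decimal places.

ΔQ_x = 1244 − 901 = 343; ΔP_y = 52 − 38 = 14.
Midpoints: P̄_y = 45.00, Q̄_x = 1072.5.
ε_xy = (ΔQ_x/ΔP_y)(P̄_y/Q̄_x) = (343/14)(45.00/1072.5).
ε_xy > 0, so the goods are substitutes.

1.03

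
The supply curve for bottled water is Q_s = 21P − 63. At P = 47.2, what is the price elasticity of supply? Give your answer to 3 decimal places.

1.068

At P = 47.2, Q_s = 928.20.
dQ_s/dP = 21.
ε_s = (dQ_s/dP)(P/Q_s) = (21)(47.2/928.20).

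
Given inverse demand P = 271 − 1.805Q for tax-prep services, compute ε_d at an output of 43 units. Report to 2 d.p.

At Q = 43, P = 271 − 1.805(43) = 193.38.
dP/dQ = −1.805, so dQ/dP = 1/(−1.805) = -0.554.
ε = (dQ/dP)(P/Q) = (-0.554)(193.38/43).

-2.49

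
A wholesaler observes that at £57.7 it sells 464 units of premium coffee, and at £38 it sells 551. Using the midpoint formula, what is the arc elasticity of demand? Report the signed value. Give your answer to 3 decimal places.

ΔQ = 551 − 464 = 87; ΔP = 38 − 57.7 = -19.7.
Midpoints: P̄ = 47.85, Q̄ = 507.5.
ε = (ΔQ/ΔP)(P̄/Q̄) = (87/-19.7)(47.85/507.5).

-0.416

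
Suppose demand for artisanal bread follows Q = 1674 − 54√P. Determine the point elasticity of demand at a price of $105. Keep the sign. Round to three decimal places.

At P = 105, Q = 1120.665.
dQ/dP = −54/(2√P) = -2.635.
ε = (dQ/dP)(P/Q) = (-2.635)(105/1120.665).
|ε| < 1, so demand is inelastic at this price.

-0.247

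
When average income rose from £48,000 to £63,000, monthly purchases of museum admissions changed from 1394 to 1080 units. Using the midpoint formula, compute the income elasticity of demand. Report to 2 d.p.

-0.94

ΔQ = -314, ΔI = 15000. Midpoints: Ī = 55,500, Q̄ = 1237.0.
ε_I = (ΔQ/ΔI)(Ī/Q̄) = (-314/15000)(55500/1237.0).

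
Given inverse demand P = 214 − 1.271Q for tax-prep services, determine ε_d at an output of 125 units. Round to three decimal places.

At Q = 125, P = 214 − 1.271(125) = 55.12.
dP/dQ = −1.271, so dQ/dP = 1/(−1.271) = -0.787.
ε = (dQ/dP)(P/Q) = (-0.787)(55.12/125).

-0.347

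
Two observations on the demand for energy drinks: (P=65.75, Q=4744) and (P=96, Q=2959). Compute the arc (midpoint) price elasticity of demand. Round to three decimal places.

-1.239

ΔQ = 2959 − 4744 = -1785; ΔP = 96 − 65.75 = 30.25.
Midpoints: P̄ = 80.88, Q̄ = 3851.5.
ε = (ΔQ/ΔP)(P̄/Q̄) = (-1785/30.25)(80.88/3851.5).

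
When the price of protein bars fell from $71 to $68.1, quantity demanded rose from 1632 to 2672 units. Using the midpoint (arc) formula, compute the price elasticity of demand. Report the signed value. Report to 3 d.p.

-11.590

ΔQ = 2672 − 1632 = 1040; ΔP = 68.1 − 71 = -2.9.
Midpoints: P̄ = 69.55, Q̄ = 2152.0.
ε = (ΔQ/ΔP)(P̄/Q̄) = (1040/-2.9)(69.55/2152.0).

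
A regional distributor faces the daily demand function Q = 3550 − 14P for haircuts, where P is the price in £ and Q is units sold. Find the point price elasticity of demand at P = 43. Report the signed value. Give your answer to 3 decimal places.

-0.204

At P = 43, Q = 2948.
dQ/dP = −14.
ε = (dQ/dP)(P/Q) = (-14)(43/2948).
|ε| < 1, so demand is inelastic at this price.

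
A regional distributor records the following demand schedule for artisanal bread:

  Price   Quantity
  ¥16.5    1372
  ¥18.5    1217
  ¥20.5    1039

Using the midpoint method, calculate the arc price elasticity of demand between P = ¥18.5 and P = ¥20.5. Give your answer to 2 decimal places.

At P = 18.5, Q = 1217; at P = 20.5, Q = 1039.
ΔQ = -178, ΔP = 2.0. Midpoints: P̄ = 19.50, Q̄ = 1128.0.
ε = (ΔQ/ΔP)(P̄/Q̄) = (-178/2.0)(19.50/1128.0).

-1.54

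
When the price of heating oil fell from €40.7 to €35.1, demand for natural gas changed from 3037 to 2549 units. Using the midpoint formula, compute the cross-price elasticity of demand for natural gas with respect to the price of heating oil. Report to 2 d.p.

1.18

ΔQ_x = 2549 − 3037 = -488; ΔP_y = 35.1 − 40.7 = -5.6.
Midpoints: P̄_y = 37.90, Q̄_x = 2793.0.
ε_xy = (ΔQ_x/ΔP_y)(P̄_y/Q̄_x) = (-488/-5.6)(37.90/2793.0).
ε_xy > 0, so the goods are substitutes.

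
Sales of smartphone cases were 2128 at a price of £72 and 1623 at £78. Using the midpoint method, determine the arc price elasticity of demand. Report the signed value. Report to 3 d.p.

ΔQ = 1623 − 2128 = -505; ΔP = 78 − 72 = 6.
Midpoints: P̄ = 75.00, Q̄ = 1875.5.
ε = (ΔQ/ΔP)(P̄/Q̄) = (-505/6)(75.00/1875.5).

-3.366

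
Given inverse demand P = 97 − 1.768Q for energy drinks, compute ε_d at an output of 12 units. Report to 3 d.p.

At Q = 12, P = 97 − 1.768(12) = 75.78.
dP/dQ = −1.768, so dQ/dP = 1/(−1.768) = -0.566.
ε = (dQ/dP)(P/Q) = (-0.566)(75.78/12).

-3.572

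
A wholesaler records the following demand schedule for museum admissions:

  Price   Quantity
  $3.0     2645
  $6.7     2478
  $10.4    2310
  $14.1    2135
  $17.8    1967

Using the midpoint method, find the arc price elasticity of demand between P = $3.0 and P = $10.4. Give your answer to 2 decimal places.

At P = 3.0, Q = 2645; at P = 10.4, Q = 2310.
ΔQ = -335, ΔP = 7.4. Midpoints: P̄ = 6.70, Q̄ = 2477.5.
ε = (ΔQ/ΔP)(P̄/Q̄) = (-335/7.4)(6.70/2477.5).

-0.12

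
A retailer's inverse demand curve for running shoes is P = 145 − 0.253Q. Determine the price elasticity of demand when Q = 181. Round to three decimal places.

At Q = 181, P = 145 − 0.253(181) = 99.21.
dP/dQ = −0.253, so dQ/dP = 1/(−0.253) = -3.953.
ε = (dQ/dP)(P/Q) = (-3.953)(99.21/181).

-2.166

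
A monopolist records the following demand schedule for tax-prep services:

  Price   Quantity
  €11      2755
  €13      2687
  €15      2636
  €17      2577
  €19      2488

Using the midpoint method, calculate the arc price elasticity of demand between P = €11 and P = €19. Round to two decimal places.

At P = 11, Q = 2755; at P = 19, Q = 2488.
ΔQ = -267, ΔP = 8. Midpoints: P̄ = 15.00, Q̄ = 2621.5.
ε = (ΔQ/ΔP)(P̄/Q̄) = (-267/8)(15.00/2621.5).

-0.19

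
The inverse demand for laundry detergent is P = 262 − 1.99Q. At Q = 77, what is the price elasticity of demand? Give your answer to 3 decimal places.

-0.710

At Q = 77, P = 262 − 1.99(77) = 108.77.
dP/dQ = −1.99, so dQ/dP = 1/(−1.99) = -0.503.
ε = (dQ/dP)(P/Q) = (-0.503)(108.77/77).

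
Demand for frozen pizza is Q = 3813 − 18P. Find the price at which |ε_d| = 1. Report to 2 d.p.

105.92

For linear demand Q = a − bP, ε = −bP/(a − bP). |ε| = 1 when bP = a − bP, i.e. P = a/(2b).
P = 3813/(2·18) = 3813/36 = 105.9167.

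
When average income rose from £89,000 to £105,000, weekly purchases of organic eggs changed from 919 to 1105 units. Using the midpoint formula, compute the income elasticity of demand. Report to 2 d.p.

1.11

ΔQ = 186, ΔI = 16000. Midpoints: Ī = 97,000, Q̄ = 1012.0.
ε_I = (ΔQ/ΔI)(Ī/Q̄) = (186/16000)(97000/1012.0).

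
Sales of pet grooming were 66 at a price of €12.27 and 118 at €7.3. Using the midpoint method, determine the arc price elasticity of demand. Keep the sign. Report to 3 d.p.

ΔQ = 118 − 66 = 52; ΔP = 7.3 − 12.27 = -4.97.
Midpoints: P̄ = 9.79, Q̄ = 92.0.
ε = (ΔQ/ΔP)(P̄/Q̄) = (52/-4.97)(9.79/92.0).

-1.113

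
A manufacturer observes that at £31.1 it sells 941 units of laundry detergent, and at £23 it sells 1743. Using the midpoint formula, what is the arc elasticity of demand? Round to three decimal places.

ΔQ = 1743 − 941 = 802; ΔP = 23 − 31.1 = -8.1.
Midpoints: P̄ = 27.05, Q̄ = 1342.0.
ε = (ΔQ/ΔP)(P̄/Q̄) = (802/-8.1)(27.05/1342.0).

-1.996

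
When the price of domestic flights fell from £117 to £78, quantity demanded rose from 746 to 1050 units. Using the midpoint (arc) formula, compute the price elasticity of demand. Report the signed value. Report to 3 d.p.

ΔQ = 1050 − 746 = 304; ΔP = 78 − 117 = -39.
Midpoints: P̄ = 97.50, Q̄ = 898.0.
ε = (ΔQ/ΔP)(P̄/Q̄) = (304/-39)(97.50/898.0).

-0.846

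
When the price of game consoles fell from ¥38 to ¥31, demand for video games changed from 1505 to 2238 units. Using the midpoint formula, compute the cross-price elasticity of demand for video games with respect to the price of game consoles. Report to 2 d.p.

ΔQ_x = 2238 − 1505 = 733; ΔP_y = 31 − 38 = -7.
Midpoints: P̄_y = 34.50, Q̄_x = 1871.5.
ε_xy = (ΔQ_x/ΔP_y)(P̄_y/Q̄_x) = (733/-7)(34.50/1871.5).
ε_xy < 0, so the goods are complements.

-1.93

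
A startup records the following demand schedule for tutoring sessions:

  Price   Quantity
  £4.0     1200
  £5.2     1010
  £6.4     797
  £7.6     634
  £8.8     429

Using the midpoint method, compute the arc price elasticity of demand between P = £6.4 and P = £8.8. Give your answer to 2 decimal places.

-1.90

At P = 6.4, Q = 797; at P = 8.8, Q = 429.
ΔQ = -368, ΔP = 2.4. Midpoints: P̄ = 7.60, Q̄ = 613.0.
ε = (ΔQ/ΔP)(P̄/Q̄) = (-368/2.4)(7.60/613.0).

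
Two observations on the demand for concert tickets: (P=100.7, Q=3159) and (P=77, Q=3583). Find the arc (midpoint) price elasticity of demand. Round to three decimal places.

ΔQ = 3583 − 3159 = 424; ΔP = 77 − 100.7 = -23.7.
Midpoints: P̄ = 88.85, Q̄ = 3371.0.
ε = (ΔQ/ΔP)(P̄/Q̄) = (424/-23.7)(88.85/3371.0).

-0.472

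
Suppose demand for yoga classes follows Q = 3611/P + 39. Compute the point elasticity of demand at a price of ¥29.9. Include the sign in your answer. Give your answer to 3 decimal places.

At P = 29.9, Q = 159.769.
dQ/dP = −3611/P² = -4.039.
ε = (dQ/dP)(P/Q) = (-4.039)(29.9/159.769).
|ε| < 1, so demand is inelastic at this price.

-0.756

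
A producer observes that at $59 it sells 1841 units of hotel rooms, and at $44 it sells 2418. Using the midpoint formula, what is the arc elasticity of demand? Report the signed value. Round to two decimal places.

ΔQ = 2418 − 1841 = 577; ΔP = 44 − 59 = -15.
Midpoints: P̄ = 51.50, Q̄ = 2129.5.
ε = (ΔQ/ΔP)(P̄/Q̄) = (577/-15)(51.50/2129.5).

-0.93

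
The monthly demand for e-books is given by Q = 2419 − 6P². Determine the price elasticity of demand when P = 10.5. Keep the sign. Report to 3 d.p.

-0.753

At P = 10.5, Q = 1757.500.
dQ/dP = −12P = -126.
ε = (dQ/dP)(P/Q) = (-126)(10.5/1757.500).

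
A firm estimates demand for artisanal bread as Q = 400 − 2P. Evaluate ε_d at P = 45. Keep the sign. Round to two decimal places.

At P = 45, Q = 310.
dQ/dP = −2.
ε = (dQ/dP)(P/Q) = (-2)(45/310).
|ε| < 1, so demand is inelastic at this price.

-0.29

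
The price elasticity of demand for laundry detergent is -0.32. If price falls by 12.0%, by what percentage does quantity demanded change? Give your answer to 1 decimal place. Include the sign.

%ΔQ ≈ ε × %ΔP = (-0.32)(-12.0%) = 3.84%.

3.8%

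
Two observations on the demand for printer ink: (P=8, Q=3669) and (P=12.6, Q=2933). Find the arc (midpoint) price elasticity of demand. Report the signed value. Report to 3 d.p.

-0.499

ΔQ = 2933 − 3669 = -736; ΔP = 12.6 − 8 = 4.6.
Midpoints: P̄ = 10.30, Q̄ = 3301.0.
ε = (ΔQ/ΔP)(P̄/Q̄) = (-736/4.6)(10.30/3301.0).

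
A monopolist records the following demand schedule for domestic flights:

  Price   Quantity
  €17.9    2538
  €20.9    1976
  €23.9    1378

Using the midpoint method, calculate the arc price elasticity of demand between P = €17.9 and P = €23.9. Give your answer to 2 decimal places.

At P = 17.9, Q = 2538; at P = 23.9, Q = 1378.
ΔQ = -1160, ΔP = 6.0. Midpoints: P̄ = 20.90, Q̄ = 1958.0.
ε = (ΔQ/ΔP)(P̄/Q̄) = (-1160/6.0)(20.90/1958.0).

-2.06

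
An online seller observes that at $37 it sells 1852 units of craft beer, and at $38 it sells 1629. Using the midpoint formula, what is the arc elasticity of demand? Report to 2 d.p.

ΔQ = 1629 − 1852 = -223; ΔP = 38 − 37 = 1.
Midpoints: P̄ = 37.50, Q̄ = 1740.5.
ε = (ΔQ/ΔP)(P̄/Q̄) = (-223/1)(37.50/1740.5).

-4.80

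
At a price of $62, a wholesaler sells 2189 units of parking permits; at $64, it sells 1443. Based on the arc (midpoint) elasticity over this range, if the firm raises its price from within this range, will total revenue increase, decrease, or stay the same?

Arc ε = (-746/2)(63.00/1816.0) ≈ -12.940.
|ε| = 12.94 > 1, so demand is elastic. A price rise therefore reduces total revenue.

decrease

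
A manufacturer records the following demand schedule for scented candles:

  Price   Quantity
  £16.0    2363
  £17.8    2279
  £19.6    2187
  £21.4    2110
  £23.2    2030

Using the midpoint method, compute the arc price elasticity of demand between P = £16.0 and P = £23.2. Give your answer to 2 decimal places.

At P = 16.0, Q = 2363; at P = 23.2, Q = 2030.
ΔQ = -333, ΔP = 7.2. Midpoints: P̄ = 19.60, Q̄ = 2196.5.
ε = (ΔQ/ΔP)(P̄/Q̄) = (-333/7.2)(19.60/2196.5).

-0.41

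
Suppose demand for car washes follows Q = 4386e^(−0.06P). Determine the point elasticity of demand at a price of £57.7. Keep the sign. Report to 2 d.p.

At P = 57.7, Q = 137.576.
dQ/dP = −0.06·4386e^(−0.06P) = −0.06Q = -8.255.
ε = (dQ/dP)(P/Q) = (-8.255)(57.7/137.576).
|ε| > 1, so demand is elastic at this price.

-3.46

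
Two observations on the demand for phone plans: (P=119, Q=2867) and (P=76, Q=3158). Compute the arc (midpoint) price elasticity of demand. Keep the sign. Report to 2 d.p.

-0.22

ΔQ = 3158 − 2867 = 291; ΔP = 76 − 119 = -43.
Midpoints: P̄ = 97.50, Q̄ = 3012.5.
ε = (ΔQ/ΔP)(P̄/Q̄) = (291/-43)(97.50/3012.5).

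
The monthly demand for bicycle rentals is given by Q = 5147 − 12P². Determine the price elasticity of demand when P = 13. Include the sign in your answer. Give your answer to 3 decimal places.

-1.300

At P = 13, Q = 3119.
dQ/dP = −24P = -312.
ε = (dQ/dP)(P/Q) = (-312)(13/3119).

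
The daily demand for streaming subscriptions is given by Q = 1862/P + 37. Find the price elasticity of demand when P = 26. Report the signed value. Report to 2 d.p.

At P = 26, Q = 108.615.
dQ/dP = −1862/P² = -2.754.
ε = (dQ/dP)(P/Q) = (-2.754)(26/108.615).

-0.66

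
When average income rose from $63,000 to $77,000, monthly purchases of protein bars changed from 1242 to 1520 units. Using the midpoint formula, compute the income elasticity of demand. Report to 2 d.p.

1.01

ΔQ = 278, ΔI = 14000. Midpoints: Ī = 70,000, Q̄ = 1381.0.
ε_I = (ΔQ/ΔI)(Ī/Q̄) = (278/14000)(70000/1381.0).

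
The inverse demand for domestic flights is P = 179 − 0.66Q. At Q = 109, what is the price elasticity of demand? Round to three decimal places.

-1.488

At Q = 109, P = 179 − 0.66(109) = 107.06.
dP/dQ = −0.66, so dQ/dP = 1/(−0.66) = -1.515.
ε = (dQ/dP)(P/Q) = (-1.515)(107.06/109).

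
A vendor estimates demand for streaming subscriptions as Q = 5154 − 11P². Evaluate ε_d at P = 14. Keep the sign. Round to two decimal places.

-1.44

At P = 14, Q = 2998.
dQ/dP = −22P = -308.
ε = (dQ/dP)(P/Q) = (-308)(14/2998).
|ε| > 1, so demand is elastic at this price.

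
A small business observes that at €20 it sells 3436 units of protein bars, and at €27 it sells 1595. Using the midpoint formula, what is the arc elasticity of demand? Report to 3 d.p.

-2.457

ΔQ = 1595 − 3436 = -1841; ΔP = 27 − 20 = 7.
Midpoints: P̄ = 23.50, Q̄ = 2515.5.
ε = (ΔQ/ΔP)(P̄/Q̄) = (-1841/7)(23.50/2515.5).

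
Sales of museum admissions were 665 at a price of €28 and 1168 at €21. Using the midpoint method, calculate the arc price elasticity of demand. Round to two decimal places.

ΔQ = 1168 − 665 = 503; ΔP = 21 − 28 = -7.
Midpoints: P̄ = 24.50, Q̄ = 916.5.
ε = (ΔQ/ΔP)(P̄/Q̄) = (503/-7)(24.50/916.5).

-1.92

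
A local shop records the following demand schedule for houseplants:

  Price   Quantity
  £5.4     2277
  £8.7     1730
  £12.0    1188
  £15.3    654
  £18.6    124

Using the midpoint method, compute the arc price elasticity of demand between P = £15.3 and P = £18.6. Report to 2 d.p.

-7.00

At P = 15.3, Q = 654; at P = 18.6, Q = 124.
ΔQ = -530, ΔP = 3.3. Midpoints: P̄ = 16.95, Q̄ = 389.0.
ε = (ΔQ/ΔP)(P̄/Q̄) = (-530/3.3)(16.95/389.0).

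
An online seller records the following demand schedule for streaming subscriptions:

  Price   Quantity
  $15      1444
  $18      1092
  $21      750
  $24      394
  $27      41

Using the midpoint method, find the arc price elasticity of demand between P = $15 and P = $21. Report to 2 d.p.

-1.90

At P = 15, Q = 1444; at P = 21, Q = 750.
ΔQ = -694, ΔP = 6. Midpoints: P̄ = 18.00, Q̄ = 1097.0.
ε = (ΔQ/ΔP)(P̄/Q̄) = (-694/6)(18.00/1097.0).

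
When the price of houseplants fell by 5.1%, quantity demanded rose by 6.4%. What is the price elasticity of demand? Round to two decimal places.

-1.25

ε = %ΔQ / %ΔP = (6.4)/(-5.1) = -1.255.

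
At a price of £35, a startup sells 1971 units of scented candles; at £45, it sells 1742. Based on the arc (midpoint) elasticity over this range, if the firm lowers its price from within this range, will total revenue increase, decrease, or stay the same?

Arc ε = (-229/10)(40.00/1856.5) ≈ -0.493.
|ε| = 0.49 < 1, so demand is inelastic. A price cut therefore reduces total revenue.

decrease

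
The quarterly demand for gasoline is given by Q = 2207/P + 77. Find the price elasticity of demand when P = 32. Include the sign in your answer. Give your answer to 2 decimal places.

-0.47

At P = 32, Q = 145.969.
dQ/dP = −2207/P² = -2.155.
ε = (dQ/dP)(P/Q) = (-2.155)(32/145.969).
|ε| < 1, so demand is inelastic at this price.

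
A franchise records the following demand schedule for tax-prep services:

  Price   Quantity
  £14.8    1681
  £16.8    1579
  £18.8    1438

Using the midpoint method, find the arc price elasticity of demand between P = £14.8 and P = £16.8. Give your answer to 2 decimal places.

-0.49

At P = 14.8, Q = 1681; at P = 16.8, Q = 1579.
ΔQ = -102, ΔP = 2.0. Midpoints: P̄ = 15.80, Q̄ = 1630.0.
ε = (ΔQ/ΔP)(P̄/Q̄) = (-102/2.0)(15.80/1630.0).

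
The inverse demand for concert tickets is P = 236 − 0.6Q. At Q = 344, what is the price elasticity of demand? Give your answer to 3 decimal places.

-0.143

At Q = 344, P = 236 − 0.6(344) = 29.60.
dP/dQ = −0.6, so dQ/dP = 1/(−0.6) = -1.667.
ε = (dQ/dP)(P/Q) = (-1.667)(29.60/344).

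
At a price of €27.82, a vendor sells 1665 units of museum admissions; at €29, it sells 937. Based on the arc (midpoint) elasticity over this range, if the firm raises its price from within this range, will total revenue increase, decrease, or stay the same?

decrease

Arc ε = (-728/1.18)(28.41/1301.0) ≈ -13.472.
|ε| = 13.47 > 1, so demand is elastic. A price rise therefore reduces total revenue.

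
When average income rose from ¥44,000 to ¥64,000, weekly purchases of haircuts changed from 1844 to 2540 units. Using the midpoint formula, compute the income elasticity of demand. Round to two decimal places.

0.86

ΔQ = 696, ΔI = 20000. Midpoints: Ī = 54,000, Q̄ = 2192.0.
ε_I = (ΔQ/ΔI)(Ī/Q̄) = (696/20000)(54000/2192.0).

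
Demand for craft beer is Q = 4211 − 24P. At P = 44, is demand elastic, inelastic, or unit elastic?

Q = 3155, dQ/dP = -24.
ε = (dQ/dP)(P/Q) ≈ -0.335.
|ε| = 0.33 < 1.

inelastic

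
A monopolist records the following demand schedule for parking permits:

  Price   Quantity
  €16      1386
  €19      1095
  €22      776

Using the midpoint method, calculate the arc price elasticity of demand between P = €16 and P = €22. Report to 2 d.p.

-1.79

At P = 16, Q = 1386; at P = 22, Q = 776.
ΔQ = -610, ΔP = 6. Midpoints: P̄ = 19.00, Q̄ = 1081.0.
ε = (ΔQ/ΔP)(P̄/Q̄) = (-610/6)(19.00/1081.0).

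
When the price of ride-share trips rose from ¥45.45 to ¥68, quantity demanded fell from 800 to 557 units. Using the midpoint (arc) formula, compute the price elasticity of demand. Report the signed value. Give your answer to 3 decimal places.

ΔQ = 557 − 800 = -243; ΔP = 68 − 45.45 = 22.55.
Midpoints: P̄ = 56.73, Q̄ = 678.5.
ε = (ΔQ/ΔP)(P̄/Q̄) = (-243/22.55)(56.73/678.5).

-0.901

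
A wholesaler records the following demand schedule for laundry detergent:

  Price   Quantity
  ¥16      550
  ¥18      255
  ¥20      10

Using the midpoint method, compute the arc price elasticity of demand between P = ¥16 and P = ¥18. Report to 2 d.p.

At P = 16, Q = 550; at P = 18, Q = 255.
ΔQ = -295, ΔP = 2. Midpoints: P̄ = 17.00, Q̄ = 402.5.
ε = (ΔQ/ΔP)(P̄/Q̄) = (-295/2)(17.00/402.5).

-6.23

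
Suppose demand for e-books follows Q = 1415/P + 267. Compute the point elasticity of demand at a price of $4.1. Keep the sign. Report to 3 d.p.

At P = 4.1, Q = 612.122.
dQ/dP = −1415/P² = -84.176.
ε = (dQ/dP)(P/Q) = (-84.176)(4.1/612.122).
|ε| < 1, so demand is inelastic at this price.

-0.564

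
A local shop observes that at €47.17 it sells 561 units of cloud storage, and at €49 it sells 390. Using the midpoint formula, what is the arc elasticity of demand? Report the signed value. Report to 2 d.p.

-9.45

ΔQ = 390 − 561 = -171; ΔP = 49 − 47.17 = 1.83.
Midpoints: P̄ = 48.09, Q̄ = 475.5.
ε = (ΔQ/ΔP)(P̄/Q̄) = (-171/1.83)(48.09/475.5).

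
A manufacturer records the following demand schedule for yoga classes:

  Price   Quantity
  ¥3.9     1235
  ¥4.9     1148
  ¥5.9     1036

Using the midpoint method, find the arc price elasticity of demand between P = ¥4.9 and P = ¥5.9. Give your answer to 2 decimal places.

At P = 4.9, Q = 1148; at P = 5.9, Q = 1036.
ΔQ = -112, ΔP = 1.0. Midpoints: P̄ = 5.40, Q̄ = 1092.0.
ε = (ΔQ/ΔP)(P̄/Q̄) = (-112/1.0)(5.40/1092.0).

-0.55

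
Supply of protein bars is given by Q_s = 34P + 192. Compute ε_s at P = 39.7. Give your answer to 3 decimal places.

0.875

At P = 39.7, Q_s = 1541.80.
dQ_s/dP = 34.
ε_s = (dQ_s/dP)(P/Q_s) = (34)(39.7/1541.80).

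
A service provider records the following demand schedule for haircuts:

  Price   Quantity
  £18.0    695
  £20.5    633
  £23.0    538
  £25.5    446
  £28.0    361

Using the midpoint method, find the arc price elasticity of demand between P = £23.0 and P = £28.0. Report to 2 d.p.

At P = 23.0, Q = 538; at P = 28.0, Q = 361.
ΔQ = -177, ΔP = 5.0. Midpoints: P̄ = 25.50, Q̄ = 449.5.
ε = (ΔQ/ΔP)(P̄/Q̄) = (-177/5.0)(25.50/449.5).

-2.01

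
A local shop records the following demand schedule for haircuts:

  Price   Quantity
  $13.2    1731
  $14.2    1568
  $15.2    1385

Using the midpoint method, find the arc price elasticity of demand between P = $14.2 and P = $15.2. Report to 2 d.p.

At P = 14.2, Q = 1568; at P = 15.2, Q = 1385.
ΔQ = -183, ΔP = 1.0. Midpoints: P̄ = 14.70, Q̄ = 1476.5.
ε = (ΔQ/ΔP)(P̄/Q̄) = (-183/1.0)(14.70/1476.5).

-1.82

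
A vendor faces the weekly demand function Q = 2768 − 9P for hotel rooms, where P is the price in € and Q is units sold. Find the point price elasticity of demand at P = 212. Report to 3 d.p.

-2.219

At P = 212, Q = 860.
dQ/dP = −9.
ε = (dQ/dP)(P/Q) = (-9)(212/860).
|ε| > 1, so demand is elastic at this price.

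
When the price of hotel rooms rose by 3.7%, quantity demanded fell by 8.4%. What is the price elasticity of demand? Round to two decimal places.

ε = %ΔQ / %ΔP = (-8.4)/(3.7) = -2.270.

-2.27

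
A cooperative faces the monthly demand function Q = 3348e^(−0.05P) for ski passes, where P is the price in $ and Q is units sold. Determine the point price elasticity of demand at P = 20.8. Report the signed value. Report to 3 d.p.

-1.040

At P = 20.8, Q = 1183.366.
dQ/dP = −0.05·3348e^(−0.05P) = −0.05Q = -59.168.
ε = (dQ/dP)(P/Q) = (-59.168)(20.8/1183.366).
|ε| > 1, so demand is elastic at this price.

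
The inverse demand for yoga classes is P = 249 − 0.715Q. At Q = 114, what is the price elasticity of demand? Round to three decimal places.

At Q = 114, P = 249 − 0.715(114) = 167.49.
dP/dQ = −0.715, so dQ/dP = 1/(−0.715) = -1.399.
ε = (dQ/dP)(P/Q) = (-1.399)(167.49/114).

-2.055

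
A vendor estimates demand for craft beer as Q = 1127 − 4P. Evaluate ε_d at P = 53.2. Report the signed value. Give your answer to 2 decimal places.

At P = 53.2, Q = 914.200.
dQ/dP = −4.
ε = (dQ/dP)(P/Q) = (-4)(53.2/914.200).
|ε| < 1, so demand is inelastic at this price.

-0.23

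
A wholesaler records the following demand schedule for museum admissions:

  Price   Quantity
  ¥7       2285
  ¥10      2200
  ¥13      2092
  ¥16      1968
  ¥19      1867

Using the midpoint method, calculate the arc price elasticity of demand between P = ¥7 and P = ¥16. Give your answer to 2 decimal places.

-0.19

At P = 7, Q = 2285; at P = 16, Q = 1968.
ΔQ = -317, ΔP = 9. Midpoints: P̄ = 11.50, Q̄ = 2126.5.
ε = (ΔQ/ΔP)(P̄/Q̄) = (-317/9)(11.50/2126.5).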